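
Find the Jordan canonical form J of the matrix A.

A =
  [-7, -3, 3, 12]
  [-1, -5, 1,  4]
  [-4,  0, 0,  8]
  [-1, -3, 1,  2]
J_1(-4) ⊕ J_2(-2) ⊕ J_1(-2)

The characteristic polynomial is
  det(x·I − A) = x^4 + 10*x^3 + 36*x^2 + 56*x + 32 = (x + 2)^3*(x + 4)

Eigenvalues and multiplicities (the geometric multiplicity of λ is n − rank(A − λI), which equals the number of Jordan blocks for λ):
  λ = -4: algebraic multiplicity = 1, geometric multiplicity = 1
  λ = -2: algebraic multiplicity = 3, geometric multiplicity = 2

Determining the block sizes for each eigenvalue:
  λ = -4: one block (gm = 1), so the single block has size am = 1 → block sizes [1]
  λ = -2: 2 blocks summing to 3 forces exactly one block of size 2 and the rest size 1 → block sizes [2, 1]

Assembling the blocks gives a Jordan form
J =
  [-4,  0,  0,  0]
  [ 0, -2,  1,  0]
  [ 0,  0, -2,  0]
  [ 0,  0,  0, -2]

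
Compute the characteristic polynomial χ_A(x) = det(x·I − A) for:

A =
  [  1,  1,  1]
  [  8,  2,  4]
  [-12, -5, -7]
x^3 + 4*x^2 + 5*x + 2

Expanding det(x·I − A) (e.g. by cofactor expansion or by noting that A is similar to its Jordan form J, which has the same characteristic polynomial as A) gives
  χ_A(x) = x^3 + 4*x^2 + 5*x + 2
which factors as (x + 1)^2*(x + 2). The eigenvalues (with algebraic multiplicities) are λ = -2 with multiplicity 1, λ = -1 with multiplicity 2.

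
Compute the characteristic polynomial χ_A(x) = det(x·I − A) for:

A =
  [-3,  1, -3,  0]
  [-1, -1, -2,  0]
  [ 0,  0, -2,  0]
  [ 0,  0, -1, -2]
x^4 + 8*x^3 + 24*x^2 + 32*x + 16

Expanding det(x·I − A) (e.g. by cofactor expansion or by noting that A is similar to its Jordan form J, which has the same characteristic polynomial as A) gives
  χ_A(x) = x^4 + 8*x^3 + 24*x^2 + 32*x + 16
which factors as (x + 2)^4. The eigenvalues (with algebraic multiplicities) are λ = -2 with multiplicity 4.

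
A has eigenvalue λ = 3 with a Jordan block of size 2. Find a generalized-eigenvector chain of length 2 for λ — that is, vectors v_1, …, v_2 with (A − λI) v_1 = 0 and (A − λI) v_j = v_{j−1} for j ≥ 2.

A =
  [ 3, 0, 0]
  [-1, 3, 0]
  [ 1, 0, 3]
A Jordan chain for λ = 3 of length 2:
v_1 = (0, -1, 1)ᵀ
v_2 = (1, 0, 0)ᵀ

Let N = A − (3)·I. We want v_2 with N^2 v_2 = 0 but N^1 v_2 ≠ 0; then v_{j-1} := N · v_j for j = 2, …, 2.

Pick v_2 = (1, 0, 0)ᵀ.
Then v_1 = N · v_2 = (0, -1, 1)ᵀ.

Sanity check: (A − (3)·I) v_1 = (0, 0, 0)ᵀ = 0. ✓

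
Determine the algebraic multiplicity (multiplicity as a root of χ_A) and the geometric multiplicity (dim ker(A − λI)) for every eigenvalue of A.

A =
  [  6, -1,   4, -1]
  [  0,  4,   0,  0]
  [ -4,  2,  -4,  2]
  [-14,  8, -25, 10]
λ = 4: alg = 4, geom = 2

Step 1 — factor the characteristic polynomial to read off the algebraic multiplicities:
  χ_A(x) = (x - 4)^4

Step 2 — compute geometric multiplicities via the rank-nullity identity g(λ) = n − rank(A − λI):
  rank(A − (4)·I) = 2, so dim ker(A − (4)·I) = n − 2 = 2

Summary:
  λ = 4: algebraic multiplicity = 4, geometric multiplicity = 2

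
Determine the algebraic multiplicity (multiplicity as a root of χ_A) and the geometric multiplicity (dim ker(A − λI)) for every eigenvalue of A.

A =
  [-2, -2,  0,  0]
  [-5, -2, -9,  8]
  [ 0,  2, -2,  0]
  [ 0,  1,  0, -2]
λ = -2: alg = 4, geom = 2

Step 1 — factor the characteristic polynomial to read off the algebraic multiplicities:
  χ_A(x) = (x + 2)^4

Step 2 — compute geometric multiplicities via the rank-nullity identity g(λ) = n − rank(A − λI):
  rank(A − (-2)·I) = 2, so dim ker(A − (-2)·I) = n − 2 = 2

Summary:
  λ = -2: algebraic multiplicity = 4, geometric multiplicity = 2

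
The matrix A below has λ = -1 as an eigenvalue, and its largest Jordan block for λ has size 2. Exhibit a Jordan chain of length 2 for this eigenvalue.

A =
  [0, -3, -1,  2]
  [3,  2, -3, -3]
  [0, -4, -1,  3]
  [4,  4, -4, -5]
A Jordan chain for λ = -1 of length 2:
v_1 = (1, 3, 0, 4)ᵀ
v_2 = (1, 0, 0, 0)ᵀ

Let N = A − (-1)·I. We want v_2 with N^2 v_2 = 0 but N^1 v_2 ≠ 0; then v_{j-1} := N · v_j for j = 2, …, 2.

Pick v_2 = (1, 0, 0, 0)ᵀ.
Then v_1 = N · v_2 = (1, 3, 0, 4)ᵀ.

Sanity check: (A − (-1)·I) v_1 = (0, 0, 0, 0)ᵀ = 0. ✓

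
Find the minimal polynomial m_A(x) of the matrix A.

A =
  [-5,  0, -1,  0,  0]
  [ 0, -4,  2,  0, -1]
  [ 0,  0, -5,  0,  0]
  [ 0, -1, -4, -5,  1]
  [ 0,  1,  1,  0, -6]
x^3 + 15*x^2 + 75*x + 125

The characteristic polynomial is χ_A(x) = (x + 5)^5, so the eigenvalues are known. The minimal polynomial is
  m_A(x) = Π_λ (x − λ)^{k_λ}
where k_λ is the size of the *largest* Jordan block for λ (equivalently, the smallest k with (A − λI)^k v = 0 for every generalised eigenvector v of λ).

  λ = -5: largest Jordan block has size 3, contributing (x + 5)^3

So m_A(x) = (x + 5)^3 = x^3 + 15*x^2 + 75*x + 125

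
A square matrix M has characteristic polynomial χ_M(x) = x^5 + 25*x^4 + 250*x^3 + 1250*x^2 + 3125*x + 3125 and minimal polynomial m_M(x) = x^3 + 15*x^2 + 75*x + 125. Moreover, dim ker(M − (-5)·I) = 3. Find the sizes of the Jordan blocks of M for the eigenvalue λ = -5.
Block sizes for λ = -5: [3, 1, 1]

Step 1 — from the characteristic polynomial, algebraic multiplicity of λ = -5 is 5. From dim ker(M − (-5)·I) = 3, there are exactly 3 Jordan blocks for λ = -5.
Step 2 — from the minimal polynomial, the factor (x + 5)^3 tells us the largest block for λ = -5 has size 3.
Step 3 — with total size 5, 3 blocks, and largest block 3, the block sizes (in nonincreasing order) are [3, 1, 1].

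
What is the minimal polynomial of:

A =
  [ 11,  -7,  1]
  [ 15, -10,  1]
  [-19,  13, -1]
x^3

The characteristic polynomial is χ_A(x) = x^3, so the eigenvalues are known. The minimal polynomial is
  m_A(x) = Π_λ (x − λ)^{k_λ}
where k_λ is the size of the *largest* Jordan block for λ (equivalently, the smallest k with (A − λI)^k v = 0 for every generalised eigenvector v of λ).

  λ = 0: largest Jordan block has size 3, contributing (x − 0)^3

So m_A(x) = x^3 = x^3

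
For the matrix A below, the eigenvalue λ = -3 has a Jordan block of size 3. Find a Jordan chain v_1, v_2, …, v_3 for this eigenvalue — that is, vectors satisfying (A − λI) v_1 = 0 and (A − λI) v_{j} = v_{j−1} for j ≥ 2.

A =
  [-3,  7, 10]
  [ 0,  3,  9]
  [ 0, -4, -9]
A Jordan chain for λ = -3 of length 3:
v_1 = (2, 0, 0)ᵀ
v_2 = (7, 6, -4)ᵀ
v_3 = (0, 1, 0)ᵀ

Let N = A − (-3)·I. We want v_3 with N^3 v_3 = 0 but N^2 v_3 ≠ 0; then v_{j-1} := N · v_j for j = 3, …, 2.

Pick v_3 = (0, 1, 0)ᵀ.
Then v_2 = N · v_3 = (7, 6, -4)ᵀ.
Then v_1 = N · v_2 = (2, 0, 0)ᵀ.

Sanity check: (A − (-3)·I) v_1 = (0, 0, 0)ᵀ = 0. ✓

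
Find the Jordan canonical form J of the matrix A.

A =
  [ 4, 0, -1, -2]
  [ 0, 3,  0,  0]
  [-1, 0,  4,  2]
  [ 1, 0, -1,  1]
J_2(3) ⊕ J_1(3) ⊕ J_1(3)

The characteristic polynomial is
  det(x·I − A) = x^4 - 12*x^3 + 54*x^2 - 108*x + 81 = (x - 3)^4

Eigenvalues and multiplicities (the geometric multiplicity of λ is n − rank(A − λI), which equals the number of Jordan blocks for λ):
  λ = 3: algebraic multiplicity = 4, geometric multiplicity = 3

Determining the block sizes for each eigenvalue:
  λ = 3: 3 blocks summing to 4 forces exactly one block of size 2 and the rest size 1 → block sizes [2, 1, 1]

Assembling the blocks gives a Jordan form
J =
  [3, 1, 0, 0]
  [0, 3, 0, 0]
  [0, 0, 3, 0]
  [0, 0, 0, 3]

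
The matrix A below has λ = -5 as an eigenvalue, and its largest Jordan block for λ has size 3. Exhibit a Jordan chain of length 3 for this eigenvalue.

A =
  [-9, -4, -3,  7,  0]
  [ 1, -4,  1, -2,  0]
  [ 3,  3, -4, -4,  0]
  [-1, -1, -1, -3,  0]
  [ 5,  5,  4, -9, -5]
A Jordan chain for λ = -5 of length 3:
v_1 = (-4, 2, -2, -2, 6)ᵀ
v_2 = (-4, 1, 3, -1, 5)ᵀ
v_3 = (1, 0, 0, 0, 0)ᵀ

Let N = A − (-5)·I. We want v_3 with N^3 v_3 = 0 but N^2 v_3 ≠ 0; then v_{j-1} := N · v_j for j = 3, …, 2.

Pick v_3 = (1, 0, 0, 0, 0)ᵀ.
Then v_2 = N · v_3 = (-4, 1, 3, -1, 5)ᵀ.
Then v_1 = N · v_2 = (-4, 2, -2, -2, 6)ᵀ.

Sanity check: (A − (-5)·I) v_1 = (0, 0, 0, 0, 0)ᵀ = 0. ✓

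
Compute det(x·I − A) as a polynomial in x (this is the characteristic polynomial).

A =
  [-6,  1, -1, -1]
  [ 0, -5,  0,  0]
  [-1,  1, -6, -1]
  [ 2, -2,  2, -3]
x^4 + 20*x^3 + 150*x^2 + 500*x + 625

Expanding det(x·I − A) (e.g. by cofactor expansion or by noting that A is similar to its Jordan form J, which has the same characteristic polynomial as A) gives
  χ_A(x) = x^4 + 20*x^3 + 150*x^2 + 500*x + 625
which factors as (x + 5)^4. The eigenvalues (with algebraic multiplicities) are λ = -5 with multiplicity 4.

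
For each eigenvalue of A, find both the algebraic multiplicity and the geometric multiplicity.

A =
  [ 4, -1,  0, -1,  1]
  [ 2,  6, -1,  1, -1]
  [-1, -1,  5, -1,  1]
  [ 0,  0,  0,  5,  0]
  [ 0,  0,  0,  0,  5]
λ = 5: alg = 5, geom = 3

Step 1 — factor the characteristic polynomial to read off the algebraic multiplicities:
  χ_A(x) = (x - 5)^5

Step 2 — compute geometric multiplicities via the rank-nullity identity g(λ) = n − rank(A − λI):
  rank(A − (5)·I) = 2, so dim ker(A − (5)·I) = n − 2 = 3

Summary:
  λ = 5: algebraic multiplicity = 5, geometric multiplicity = 3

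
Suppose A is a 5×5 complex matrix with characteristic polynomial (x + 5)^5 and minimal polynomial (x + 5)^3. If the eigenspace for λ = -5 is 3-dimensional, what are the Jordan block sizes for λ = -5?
Block sizes for λ = -5: [3, 1, 1]

Step 1 — from the characteristic polynomial, algebraic multiplicity of λ = -5 is 5. From dim ker(A − (-5)·I) = 3, there are exactly 3 Jordan blocks for λ = -5.
Step 2 — from the minimal polynomial, the factor (x + 5)^3 tells us the largest block for λ = -5 has size 3.
Step 3 — with total size 5, 3 blocks, and largest block 3, the block sizes (in nonincreasing order) are [3, 1, 1].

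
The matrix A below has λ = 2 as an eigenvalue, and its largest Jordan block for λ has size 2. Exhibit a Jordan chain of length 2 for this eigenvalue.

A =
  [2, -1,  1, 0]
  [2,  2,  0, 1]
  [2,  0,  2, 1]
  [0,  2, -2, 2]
A Jordan chain for λ = 2 of length 2:
v_1 = (0, 2, 2, 0)ᵀ
v_2 = (1, 0, 0, 0)ᵀ

Let N = A − (2)·I. We want v_2 with N^2 v_2 = 0 but N^1 v_2 ≠ 0; then v_{j-1} := N · v_j for j = 2, …, 2.

Pick v_2 = (1, 0, 0, 0)ᵀ.
Then v_1 = N · v_2 = (0, 2, 2, 0)ᵀ.

Sanity check: (A − (2)·I) v_1 = (0, 0, 0, 0)ᵀ = 0. ✓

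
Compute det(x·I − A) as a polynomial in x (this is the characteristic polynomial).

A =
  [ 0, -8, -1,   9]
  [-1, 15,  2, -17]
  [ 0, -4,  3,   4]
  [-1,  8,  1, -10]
x^4 - 8*x^3 + 6*x^2 + 40*x + 25

Expanding det(x·I − A) (e.g. by cofactor expansion or by noting that A is similar to its Jordan form J, which has the same characteristic polynomial as A) gives
  χ_A(x) = x^4 - 8*x^3 + 6*x^2 + 40*x + 25
which factors as (x - 5)^2*(x + 1)^2. The eigenvalues (with algebraic multiplicities) are λ = -1 with multiplicity 2, λ = 5 with multiplicity 2.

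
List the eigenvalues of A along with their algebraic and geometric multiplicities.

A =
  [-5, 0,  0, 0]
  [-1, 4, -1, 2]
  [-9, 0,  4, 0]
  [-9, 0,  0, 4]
λ = -5: alg = 1, geom = 1; λ = 4: alg = 3, geom = 2

Step 1 — factor the characteristic polynomial to read off the algebraic multiplicities:
  χ_A(x) = (x - 4)^3*(x + 5)

Step 2 — compute geometric multiplicities via the rank-nullity identity g(λ) = n − rank(A − λI):
  rank(A − (-5)·I) = 3, so dim ker(A − (-5)·I) = n − 3 = 1
  rank(A − (4)·I) = 2, so dim ker(A − (4)·I) = n − 2 = 2

Summary:
  λ = -5: algebraic multiplicity = 1, geometric multiplicity = 1
  λ = 4: algebraic multiplicity = 3, geometric multiplicity = 2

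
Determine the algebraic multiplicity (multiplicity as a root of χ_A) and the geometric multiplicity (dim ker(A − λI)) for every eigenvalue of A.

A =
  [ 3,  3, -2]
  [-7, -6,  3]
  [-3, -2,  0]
λ = -1: alg = 3, geom = 1

Step 1 — factor the characteristic polynomial to read off the algebraic multiplicities:
  χ_A(x) = (x + 1)^3

Step 2 — compute geometric multiplicities via the rank-nullity identity g(λ) = n − rank(A − λI):
  rank(A − (-1)·I) = 2, so dim ker(A − (-1)·I) = n − 2 = 1

Summary:
  λ = -1: algebraic multiplicity = 3, geometric multiplicity = 1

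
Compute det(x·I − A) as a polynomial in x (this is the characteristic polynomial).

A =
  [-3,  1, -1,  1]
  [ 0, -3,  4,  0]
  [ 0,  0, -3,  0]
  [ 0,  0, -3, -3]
x^4 + 12*x^3 + 54*x^2 + 108*x + 81

Expanding det(x·I − A) (e.g. by cofactor expansion or by noting that A is similar to its Jordan form J, which has the same characteristic polynomial as A) gives
  χ_A(x) = x^4 + 12*x^3 + 54*x^2 + 108*x + 81
which factors as (x + 3)^4. The eigenvalues (with algebraic multiplicities) are λ = -3 with multiplicity 4.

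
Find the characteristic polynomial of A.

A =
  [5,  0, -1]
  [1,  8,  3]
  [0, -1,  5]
x^3 - 18*x^2 + 108*x - 216

Expanding det(x·I − A) (e.g. by cofactor expansion or by noting that A is similar to its Jordan form J, which has the same characteristic polynomial as A) gives
  χ_A(x) = x^3 - 18*x^2 + 108*x - 216
which factors as (x - 6)^3. The eigenvalues (with algebraic multiplicities) are λ = 6 with multiplicity 3.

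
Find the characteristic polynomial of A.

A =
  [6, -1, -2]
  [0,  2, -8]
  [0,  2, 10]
x^3 - 18*x^2 + 108*x - 216

Expanding det(x·I − A) (e.g. by cofactor expansion or by noting that A is similar to its Jordan form J, which has the same characteristic polynomial as A) gives
  χ_A(x) = x^3 - 18*x^2 + 108*x - 216
which factors as (x - 6)^3. The eigenvalues (with algebraic multiplicities) are λ = 6 with multiplicity 3.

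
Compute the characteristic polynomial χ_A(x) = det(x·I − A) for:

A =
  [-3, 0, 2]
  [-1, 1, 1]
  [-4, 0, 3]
x^3 - x^2 - x + 1

Expanding det(x·I − A) (e.g. by cofactor expansion or by noting that A is similar to its Jordan form J, which has the same characteristic polynomial as A) gives
  χ_A(x) = x^3 - x^2 - x + 1
which factors as (x - 1)^2*(x + 1). The eigenvalues (with algebraic multiplicities) are λ = -1 with multiplicity 1, λ = 1 with multiplicity 2.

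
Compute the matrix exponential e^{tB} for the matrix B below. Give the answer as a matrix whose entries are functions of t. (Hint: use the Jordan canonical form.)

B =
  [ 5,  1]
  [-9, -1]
e^{tB} =
  [3*t*exp(2*t) + exp(2*t), t*exp(2*t)]
  [-9*t*exp(2*t), -3*t*exp(2*t) + exp(2*t)]

Strategy: write B = P · J · P⁻¹ where J is a Jordan canonical form, so e^{tB} = P · e^{tJ} · P⁻¹, and e^{tJ} can be computed block-by-block.

B has Jordan form
J =
  [2, 1]
  [0, 2]
(up to reordering of blocks).

Per-block formulas:
  For a 2×2 Jordan block J_2(2): exp(t · J_2(2)) = e^(2t)·(I + t·N), where N is the 2×2 nilpotent shift.

After assembling e^{tJ} and conjugating by P, we get:

e^{tB} =
  [3*t*exp(2*t) + exp(2*t), t*exp(2*t)]
  [-9*t*exp(2*t), -3*t*exp(2*t) + exp(2*t)]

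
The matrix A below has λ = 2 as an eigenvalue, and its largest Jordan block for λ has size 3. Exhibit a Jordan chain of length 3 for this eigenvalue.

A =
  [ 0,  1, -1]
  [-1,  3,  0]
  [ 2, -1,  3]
A Jordan chain for λ = 2 of length 3:
v_1 = (1, 1, -1)ᵀ
v_2 = (-2, -1, 2)ᵀ
v_3 = (1, 0, 0)ᵀ

Let N = A − (2)·I. We want v_3 with N^3 v_3 = 0 but N^2 v_3 ≠ 0; then v_{j-1} := N · v_j for j = 3, …, 2.

Pick v_3 = (1, 0, 0)ᵀ.
Then v_2 = N · v_3 = (-2, -1, 2)ᵀ.
Then v_1 = N · v_2 = (1, 1, -1)ᵀ.

Sanity check: (A − (2)·I) v_1 = (0, 0, 0)ᵀ = 0. ✓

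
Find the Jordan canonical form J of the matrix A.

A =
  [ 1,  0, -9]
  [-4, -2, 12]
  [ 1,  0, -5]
J_2(-2) ⊕ J_1(-2)

The characteristic polynomial is
  det(x·I − A) = x^3 + 6*x^2 + 12*x + 8 = (x + 2)^3

Eigenvalues and multiplicities (the geometric multiplicity of λ is n − rank(A − λI), which equals the number of Jordan blocks for λ):
  λ = -2: algebraic multiplicity = 3, geometric multiplicity = 2

Determining the block sizes for each eigenvalue:
  λ = -2: 2 blocks summing to 3 forces exactly one block of size 2 and the rest size 1 → block sizes [2, 1]

Assembling the blocks gives a Jordan form
J =
  [-2,  1,  0]
  [ 0, -2,  0]
  [ 0,  0, -2]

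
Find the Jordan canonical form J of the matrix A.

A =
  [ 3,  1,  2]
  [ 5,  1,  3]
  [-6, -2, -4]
J_3(0)

The characteristic polynomial is
  det(x·I − A) = x^3

Eigenvalues and multiplicities (the geometric multiplicity of λ is n − rank(A − λI), which equals the number of Jordan blocks for λ):
  λ = 0: algebraic multiplicity = 3, geometric multiplicity = 1

Determining the block sizes for each eigenvalue:
  λ = 0: one block (gm = 1), so the single block has size am = 3 → block sizes [3]

Assembling the blocks gives a Jordan form
J =
  [0, 1, 0]
  [0, 0, 1]
  [0, 0, 0]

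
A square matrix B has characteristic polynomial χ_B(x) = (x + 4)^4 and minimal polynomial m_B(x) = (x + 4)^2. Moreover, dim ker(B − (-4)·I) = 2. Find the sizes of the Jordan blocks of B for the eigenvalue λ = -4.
Block sizes for λ = -4: [2, 2]

Step 1 — from the characteristic polynomial, algebraic multiplicity of λ = -4 is 4. From dim ker(B − (-4)·I) = 2, there are exactly 2 Jordan blocks for λ = -4.
Step 2 — from the minimal polynomial, the factor (x + 4)^2 tells us the largest block for λ = -4 has size 2.
Step 3 — with total size 4, 2 blocks, and largest block 2, the block sizes (in nonincreasing order) are [2, 2].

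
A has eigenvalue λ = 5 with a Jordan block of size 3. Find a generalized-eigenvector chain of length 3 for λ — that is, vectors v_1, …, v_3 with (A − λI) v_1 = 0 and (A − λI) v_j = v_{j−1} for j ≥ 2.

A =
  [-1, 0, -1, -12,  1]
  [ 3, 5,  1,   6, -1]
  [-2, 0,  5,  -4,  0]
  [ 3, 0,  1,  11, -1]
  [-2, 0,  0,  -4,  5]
A Jordan chain for λ = 5 of length 3:
v_1 = (-6, 3, -2, 3, -2)ᵀ
v_2 = (-1, 1, 0, 1, 0)ᵀ
v_3 = (0, 0, 1, 0, 0)ᵀ

Let N = A − (5)·I. We want v_3 with N^3 v_3 = 0 but N^2 v_3 ≠ 0; then v_{j-1} := N · v_j for j = 3, …, 2.

Pick v_3 = (0, 0, 1, 0, 0)ᵀ.
Then v_2 = N · v_3 = (-1, 1, 0, 1, 0)ᵀ.
Then v_1 = N · v_2 = (-6, 3, -2, 3, -2)ᵀ.

Sanity check: (A − (5)·I) v_1 = (0, 0, 0, 0, 0)ᵀ = 0. ✓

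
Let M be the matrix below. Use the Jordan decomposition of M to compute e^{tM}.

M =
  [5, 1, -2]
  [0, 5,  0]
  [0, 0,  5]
e^{tM} =
  [exp(5*t), t*exp(5*t), -2*t*exp(5*t)]
  [0, exp(5*t), 0]
  [0, 0, exp(5*t)]

Strategy: write M = P · J · P⁻¹ where J is a Jordan canonical form, so e^{tM} = P · e^{tJ} · P⁻¹, and e^{tJ} can be computed block-by-block.

M has Jordan form
J =
  [5, 1, 0]
  [0, 5, 0]
  [0, 0, 5]
(up to reordering of blocks).

Per-block formulas:
  For a 1×1 block at λ = 5: exp(t · [5]) = [e^(5t)].
  For a 2×2 Jordan block J_2(5): exp(t · J_2(5)) = e^(5t)·(I + t·N), where N is the 2×2 nilpotent shift.

After assembling e^{tJ} and conjugating by P, we get:

e^{tM} =
  [exp(5*t), t*exp(5*t), -2*t*exp(5*t)]
  [0, exp(5*t), 0]
  [0, 0, exp(5*t)]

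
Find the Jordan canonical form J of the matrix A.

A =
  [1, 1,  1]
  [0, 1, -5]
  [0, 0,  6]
J_2(1) ⊕ J_1(6)

The characteristic polynomial is
  det(x·I − A) = x^3 - 8*x^2 + 13*x - 6 = (x - 6)*(x - 1)^2

Eigenvalues and multiplicities (the geometric multiplicity of λ is n − rank(A − λI), which equals the number of Jordan blocks for λ):
  λ = 1: algebraic multiplicity = 2, geometric multiplicity = 1
  λ = 6: algebraic multiplicity = 1, geometric multiplicity = 1

Determining the block sizes for each eigenvalue:
  λ = 1: one block (gm = 1), so the single block has size am = 2 → block sizes [2]
  λ = 6: one block (gm = 1), so the single block has size am = 1 → block sizes [1]

Assembling the blocks gives a Jordan form
J =
  [1, 1, 0]
  [0, 1, 0]
  [0, 0, 6]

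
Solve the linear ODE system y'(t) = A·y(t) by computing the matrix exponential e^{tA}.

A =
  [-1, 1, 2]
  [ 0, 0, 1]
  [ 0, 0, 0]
e^{tA} =
  [exp(-t), 1 - exp(-t), t + 1 - exp(-t)]
  [0, 1, t]
  [0, 0, 1]

Strategy: write A = P · J · P⁻¹ where J is a Jordan canonical form, so e^{tA} = P · e^{tJ} · P⁻¹, and e^{tJ} can be computed block-by-block.

A has Jordan form
J =
  [-1, 0, 0]
  [ 0, 0, 1]
  [ 0, 0, 0]
(up to reordering of blocks).

Per-block formulas:
  For a 2×2 Jordan block J_2(0): exp(t · J_2(0)) = e^(0t)·(I + t·N), where N is the 2×2 nilpotent shift.
  For a 1×1 block at λ = -1: exp(t · [-1]) = [e^(-1t)].

After assembling e^{tJ} and conjugating by P, we get:

e^{tA} =
  [exp(-t), 1 - exp(-t), t + 1 - exp(-t)]
  [0, 1, t]
  [0, 0, 1]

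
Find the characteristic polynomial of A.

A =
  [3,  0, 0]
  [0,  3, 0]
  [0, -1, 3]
x^3 - 9*x^2 + 27*x - 27

Expanding det(x·I − A) (e.g. by cofactor expansion or by noting that A is similar to its Jordan form J, which has the same characteristic polynomial as A) gives
  χ_A(x) = x^3 - 9*x^2 + 27*x - 27
which factors as (x - 3)^3. The eigenvalues (with algebraic multiplicities) are λ = 3 with multiplicity 3.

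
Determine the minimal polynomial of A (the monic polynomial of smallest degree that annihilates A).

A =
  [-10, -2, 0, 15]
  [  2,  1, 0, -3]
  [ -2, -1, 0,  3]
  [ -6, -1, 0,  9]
x^3

The characteristic polynomial is χ_A(x) = x^4, so the eigenvalues are known. The minimal polynomial is
  m_A(x) = Π_λ (x − λ)^{k_λ}
where k_λ is the size of the *largest* Jordan block for λ (equivalently, the smallest k with (A − λI)^k v = 0 for every generalised eigenvector v of λ).

  λ = 0: largest Jordan block has size 3, contributing (x − 0)^3

So m_A(x) = x^3 = x^3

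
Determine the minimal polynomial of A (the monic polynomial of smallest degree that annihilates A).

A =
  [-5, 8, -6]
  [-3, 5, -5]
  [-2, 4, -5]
x^3 + 5*x^2 + 7*x + 3

The characteristic polynomial is χ_A(x) = (x + 1)^2*(x + 3), so the eigenvalues are known. The minimal polynomial is
  m_A(x) = Π_λ (x − λ)^{k_λ}
where k_λ is the size of the *largest* Jordan block for λ (equivalently, the smallest k with (A − λI)^k v = 0 for every generalised eigenvector v of λ).

  λ = -3: largest Jordan block has size 1, contributing (x + 3)
  λ = -1: largest Jordan block has size 2, contributing (x + 1)^2

So m_A(x) = (x + 1)^2*(x + 3) = x^3 + 5*x^2 + 7*x + 3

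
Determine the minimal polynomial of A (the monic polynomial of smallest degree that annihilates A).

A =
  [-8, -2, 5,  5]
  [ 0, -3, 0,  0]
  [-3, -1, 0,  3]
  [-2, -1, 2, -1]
x^2 + 6*x + 9

The characteristic polynomial is χ_A(x) = (x + 3)^4, so the eigenvalues are known. The minimal polynomial is
  m_A(x) = Π_λ (x − λ)^{k_λ}
where k_λ is the size of the *largest* Jordan block for λ (equivalently, the smallest k with (A − λI)^k v = 0 for every generalised eigenvector v of λ).

  λ = -3: largest Jordan block has size 2, contributing (x + 3)^2

So m_A(x) = (x + 3)^2 = x^2 + 6*x + 9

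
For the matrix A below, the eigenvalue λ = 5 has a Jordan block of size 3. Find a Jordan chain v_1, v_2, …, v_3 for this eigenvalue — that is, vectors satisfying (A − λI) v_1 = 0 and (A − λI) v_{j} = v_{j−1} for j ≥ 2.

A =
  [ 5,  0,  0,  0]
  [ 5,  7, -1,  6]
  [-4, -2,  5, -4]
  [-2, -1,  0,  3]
A Jordan chain for λ = 5 of length 3:
v_1 = (0, 2, -2, -1)ᵀ
v_2 = (0, 5, -4, -2)ᵀ
v_3 = (1, 0, 0, 0)ᵀ

Let N = A − (5)·I. We want v_3 with N^3 v_3 = 0 but N^2 v_3 ≠ 0; then v_{j-1} := N · v_j for j = 3, …, 2.

Pick v_3 = (1, 0, 0, 0)ᵀ.
Then v_2 = N · v_3 = (0, 5, -4, -2)ᵀ.
Then v_1 = N · v_2 = (0, 2, -2, -1)ᵀ.

Sanity check: (A − (5)·I) v_1 = (0, 0, 0, 0)ᵀ = 0. ✓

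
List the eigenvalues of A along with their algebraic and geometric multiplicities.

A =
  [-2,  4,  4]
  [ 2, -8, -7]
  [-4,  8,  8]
λ = -2: alg = 1, geom = 1; λ = 0: alg = 2, geom = 1

Step 1 — factor the characteristic polynomial to read off the algebraic multiplicities:
  χ_A(x) = x^2*(x + 2)

Step 2 — compute geometric multiplicities via the rank-nullity identity g(λ) = n − rank(A − λI):
  rank(A − (-2)·I) = 2, so dim ker(A − (-2)·I) = n − 2 = 1
  rank(A − (0)·I) = 2, so dim ker(A − (0)·I) = n − 2 = 1

Summary:
  λ = -2: algebraic multiplicity = 1, geometric multiplicity = 1
  λ = 0: algebraic multiplicity = 2, geometric multiplicity = 1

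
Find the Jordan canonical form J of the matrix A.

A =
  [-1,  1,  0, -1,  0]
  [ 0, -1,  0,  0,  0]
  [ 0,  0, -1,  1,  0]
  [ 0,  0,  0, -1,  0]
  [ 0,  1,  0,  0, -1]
J_2(-1) ⊕ J_2(-1) ⊕ J_1(-1)

The characteristic polynomial is
  det(x·I − A) = x^5 + 5*x^4 + 10*x^3 + 10*x^2 + 5*x + 1 = (x + 1)^5

Eigenvalues and multiplicities (the geometric multiplicity of λ is n − rank(A − λI), which equals the number of Jordan blocks for λ):
  λ = -1: algebraic multiplicity = 5, geometric multiplicity = 3

Determining the block sizes for each eigenvalue:
  λ = -1: with am = 5 and gm = 3, the partition is not yet determined (e.g. several partitions of 5 into 3 parts exist). Let N = A − (-1)·I. Computing rank(N^1) = 2, rank(N^2) = 0; the number of blocks of size ≥ j is rank(N^{j−1}) − rank(N^j), giving [3, 2]. So we have 2 block(s) of size 2, 1 block(s) of size 1 → block sizes [2, 2, 1]

Assembling the blocks gives a Jordan form
J =
  [-1,  1,  0,  0,  0]
  [ 0, -1,  0,  0,  0]
  [ 0,  0, -1,  1,  0]
  [ 0,  0,  0, -1,  0]
  [ 0,  0,  0,  0, -1]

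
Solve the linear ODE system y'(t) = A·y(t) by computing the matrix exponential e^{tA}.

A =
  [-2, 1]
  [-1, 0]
e^{tA} =
  [-t*exp(-t) + exp(-t), t*exp(-t)]
  [-t*exp(-t), t*exp(-t) + exp(-t)]

Strategy: write A = P · J · P⁻¹ where J is a Jordan canonical form, so e^{tA} = P · e^{tJ} · P⁻¹, and e^{tJ} can be computed block-by-block.

A has Jordan form
J =
  [-1,  1]
  [ 0, -1]
(up to reordering of blocks).

Per-block formulas:
  For a 2×2 Jordan block J_2(-1): exp(t · J_2(-1)) = e^(-1t)·(I + t·N), where N is the 2×2 nilpotent shift.

After assembling e^{tJ} and conjugating by P, we get:

e^{tA} =
  [-t*exp(-t) + exp(-t), t*exp(-t)]
  [-t*exp(-t), t*exp(-t) + exp(-t)]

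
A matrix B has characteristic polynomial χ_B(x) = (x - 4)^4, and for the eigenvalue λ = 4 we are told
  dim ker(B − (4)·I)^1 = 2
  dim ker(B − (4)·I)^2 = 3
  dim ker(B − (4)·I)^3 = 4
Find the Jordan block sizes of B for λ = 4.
Block sizes for λ = 4: [3, 1]

From the dimensions of kernels of powers, the number of Jordan blocks of size at least j is d_j − d_{j−1} where d_j = dim ker(N^j) (with d_0 = 0). Computing the differences gives [2, 1, 1].
The number of blocks of size exactly k is (#blocks of size ≥ k) − (#blocks of size ≥ k + 1), so the partition is: 1 block(s) of size 1, 1 block(s) of size 3.
In nonincreasing order the block sizes are [3, 1].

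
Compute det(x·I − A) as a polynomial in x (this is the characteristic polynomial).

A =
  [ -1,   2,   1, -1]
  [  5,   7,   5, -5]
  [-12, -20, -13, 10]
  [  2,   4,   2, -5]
x^4 + 12*x^3 + 54*x^2 + 108*x + 81

Expanding det(x·I − A) (e.g. by cofactor expansion or by noting that A is similar to its Jordan form J, which has the same characteristic polynomial as A) gives
  χ_A(x) = x^4 + 12*x^3 + 54*x^2 + 108*x + 81
which factors as (x + 3)^4. The eigenvalues (with algebraic multiplicities) are λ = -3 with multiplicity 4.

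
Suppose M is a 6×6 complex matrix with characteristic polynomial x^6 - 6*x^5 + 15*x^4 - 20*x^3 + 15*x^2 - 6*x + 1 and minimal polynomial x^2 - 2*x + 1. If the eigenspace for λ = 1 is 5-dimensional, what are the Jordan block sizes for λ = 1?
Block sizes for λ = 1: [2, 1, 1, 1, 1]

Step 1 — from the characteristic polynomial, algebraic multiplicity of λ = 1 is 6. From dim ker(M − (1)·I) = 5, there are exactly 5 Jordan blocks for λ = 1.
Step 2 — from the minimal polynomial, the factor (x − 1)^2 tells us the largest block for λ = 1 has size 2.
Step 3 — with total size 6, 5 blocks, and largest block 2, the block sizes (in nonincreasing order) are [2, 1, 1, 1, 1].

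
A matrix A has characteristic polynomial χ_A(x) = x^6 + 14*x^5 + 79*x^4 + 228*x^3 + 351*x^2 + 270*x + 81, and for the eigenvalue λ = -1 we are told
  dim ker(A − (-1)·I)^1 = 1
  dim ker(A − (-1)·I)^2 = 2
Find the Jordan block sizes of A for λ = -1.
Block sizes for λ = -1: [2]

From the dimensions of kernels of powers, the number of Jordan blocks of size at least j is d_j − d_{j−1} where d_j = dim ker(N^j) (with d_0 = 0). Computing the differences gives [1, 1].
The number of blocks of size exactly k is (#blocks of size ≥ k) − (#blocks of size ≥ k + 1), so the partition is: 1 block(s) of size 2.
In nonincreasing order the block sizes are [2].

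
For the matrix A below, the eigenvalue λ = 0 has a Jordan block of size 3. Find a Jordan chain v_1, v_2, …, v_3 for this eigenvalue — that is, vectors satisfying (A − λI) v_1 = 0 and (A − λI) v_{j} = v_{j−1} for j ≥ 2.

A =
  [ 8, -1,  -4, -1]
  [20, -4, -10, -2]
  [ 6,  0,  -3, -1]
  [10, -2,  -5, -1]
A Jordan chain for λ = 0 of length 3:
v_1 = (10, 0, 20, 0)ᵀ
v_2 = (8, 20, 6, 10)ᵀ
v_3 = (1, 0, 0, 0)ᵀ

Let N = A − (0)·I. We want v_3 with N^3 v_3 = 0 but N^2 v_3 ≠ 0; then v_{j-1} := N · v_j for j = 3, …, 2.

Pick v_3 = (1, 0, 0, 0)ᵀ.
Then v_2 = N · v_3 = (8, 20, 6, 10)ᵀ.
Then v_1 = N · v_2 = (10, 0, 20, 0)ᵀ.

Sanity check: (A − (0)·I) v_1 = (0, 0, 0, 0)ᵀ = 0. ✓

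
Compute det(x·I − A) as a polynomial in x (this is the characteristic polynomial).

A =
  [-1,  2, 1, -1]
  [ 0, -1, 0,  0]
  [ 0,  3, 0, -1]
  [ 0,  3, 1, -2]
x^4 + 4*x^3 + 6*x^2 + 4*x + 1

Expanding det(x·I − A) (e.g. by cofactor expansion or by noting that A is similar to its Jordan form J, which has the same characteristic polynomial as A) gives
  χ_A(x) = x^4 + 4*x^3 + 6*x^2 + 4*x + 1
which factors as (x + 1)^4. The eigenvalues (with algebraic multiplicities) are λ = -1 with multiplicity 4.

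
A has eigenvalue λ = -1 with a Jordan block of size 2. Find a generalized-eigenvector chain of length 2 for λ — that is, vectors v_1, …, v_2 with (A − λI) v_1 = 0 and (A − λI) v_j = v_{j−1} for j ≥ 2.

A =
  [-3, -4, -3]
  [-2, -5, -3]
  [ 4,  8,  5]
A Jordan chain for λ = -1 of length 2:
v_1 = (-2, -2, 4)ᵀ
v_2 = (1, 0, 0)ᵀ

Let N = A − (-1)·I. We want v_2 with N^2 v_2 = 0 but N^1 v_2 ≠ 0; then v_{j-1} := N · v_j for j = 2, …, 2.

Pick v_2 = (1, 0, 0)ᵀ.
Then v_1 = N · v_2 = (-2, -2, 4)ᵀ.

Sanity check: (A − (-1)·I) v_1 = (0, 0, 0)ᵀ = 0. ✓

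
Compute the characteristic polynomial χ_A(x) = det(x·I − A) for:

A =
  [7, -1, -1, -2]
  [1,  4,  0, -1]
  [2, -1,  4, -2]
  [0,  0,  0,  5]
x^4 - 20*x^3 + 150*x^2 - 500*x + 625

Expanding det(x·I − A) (e.g. by cofactor expansion or by noting that A is similar to its Jordan form J, which has the same characteristic polynomial as A) gives
  χ_A(x) = x^4 - 20*x^3 + 150*x^2 - 500*x + 625
which factors as (x - 5)^4. The eigenvalues (with algebraic multiplicities) are λ = 5 with multiplicity 4.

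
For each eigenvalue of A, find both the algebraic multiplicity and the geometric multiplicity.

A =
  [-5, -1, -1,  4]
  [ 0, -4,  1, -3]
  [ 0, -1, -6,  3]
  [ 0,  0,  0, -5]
λ = -5: alg = 4, geom = 2

Step 1 — factor the characteristic polynomial to read off the algebraic multiplicities:
  χ_A(x) = (x + 5)^4

Step 2 — compute geometric multiplicities via the rank-nullity identity g(λ) = n − rank(A − λI):
  rank(A − (-5)·I) = 2, so dim ker(A − (-5)·I) = n − 2 = 2

Summary:
  λ = -5: algebraic multiplicity = 4, geometric multiplicity = 2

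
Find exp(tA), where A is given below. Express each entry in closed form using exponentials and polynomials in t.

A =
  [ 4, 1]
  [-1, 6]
e^{tA} =
  [-t*exp(5*t) + exp(5*t), t*exp(5*t)]
  [-t*exp(5*t), t*exp(5*t) + exp(5*t)]

Strategy: write A = P · J · P⁻¹ where J is a Jordan canonical form, so e^{tA} = P · e^{tJ} · P⁻¹, and e^{tJ} can be computed block-by-block.

A has Jordan form
J =
  [5, 1]
  [0, 5]
(up to reordering of blocks).

Per-block formulas:
  For a 2×2 Jordan block J_2(5): exp(t · J_2(5)) = e^(5t)·(I + t·N), where N is the 2×2 nilpotent shift.

After assembling e^{tJ} and conjugating by P, we get:

e^{tA} =
  [-t*exp(5*t) + exp(5*t), t*exp(5*t)]
  [-t*exp(5*t), t*exp(5*t) + exp(5*t)]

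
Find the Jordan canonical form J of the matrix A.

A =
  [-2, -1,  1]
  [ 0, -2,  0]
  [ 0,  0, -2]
J_2(-2) ⊕ J_1(-2)

The characteristic polynomial is
  det(x·I − A) = x^3 + 6*x^2 + 12*x + 8 = (x + 2)^3

Eigenvalues and multiplicities (the geometric multiplicity of λ is n − rank(A − λI), which equals the number of Jordan blocks for λ):
  λ = -2: algebraic multiplicity = 3, geometric multiplicity = 2

Determining the block sizes for each eigenvalue:
  λ = -2: 2 blocks summing to 3 forces exactly one block of size 2 and the rest size 1 → block sizes [2, 1]

Assembling the blocks gives a Jordan form
J =
  [-2,  1,  0]
  [ 0, -2,  0]
  [ 0,  0, -2]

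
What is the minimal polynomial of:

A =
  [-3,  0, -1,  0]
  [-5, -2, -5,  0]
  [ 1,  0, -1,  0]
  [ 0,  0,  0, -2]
x^2 + 4*x + 4

The characteristic polynomial is χ_A(x) = (x + 2)^4, so the eigenvalues are known. The minimal polynomial is
  m_A(x) = Π_λ (x − λ)^{k_λ}
where k_λ is the size of the *largest* Jordan block for λ (equivalently, the smallest k with (A − λI)^k v = 0 for every generalised eigenvector v of λ).

  λ = -2: largest Jordan block has size 2, contributing (x + 2)^2

So m_A(x) = (x + 2)^2 = x^2 + 4*x + 4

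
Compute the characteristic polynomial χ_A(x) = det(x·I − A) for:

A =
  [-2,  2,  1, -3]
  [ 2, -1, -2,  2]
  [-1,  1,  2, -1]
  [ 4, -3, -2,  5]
x^4 - 4*x^3 + 6*x^2 - 4*x + 1

Expanding det(x·I − A) (e.g. by cofactor expansion or by noting that A is similar to its Jordan form J, which has the same characteristic polynomial as A) gives
  χ_A(x) = x^4 - 4*x^3 + 6*x^2 - 4*x + 1
which factors as (x - 1)^4. The eigenvalues (with algebraic multiplicities) are λ = 1 with multiplicity 4.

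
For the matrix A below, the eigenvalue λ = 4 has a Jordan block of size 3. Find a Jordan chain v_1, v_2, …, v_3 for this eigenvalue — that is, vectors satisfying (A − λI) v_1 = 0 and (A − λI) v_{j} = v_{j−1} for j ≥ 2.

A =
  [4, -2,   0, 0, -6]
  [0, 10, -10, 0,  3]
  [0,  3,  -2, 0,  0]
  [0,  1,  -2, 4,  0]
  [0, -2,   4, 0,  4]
A Jordan chain for λ = 4 of length 3:
v_1 = (-4, 12, 6, 2, -4)ᵀ
v_2 = (0, -10, -6, -2, 4)ᵀ
v_3 = (0, 0, 1, 0, 0)ᵀ

Let N = A − (4)·I. We want v_3 with N^3 v_3 = 0 but N^2 v_3 ≠ 0; then v_{j-1} := N · v_j for j = 3, …, 2.

Pick v_3 = (0, 0, 1, 0, 0)ᵀ.
Then v_2 = N · v_3 = (0, -10, -6, -2, 4)ᵀ.
Then v_1 = N · v_2 = (-4, 12, 6, 2, -4)ᵀ.

Sanity check: (A − (4)·I) v_1 = (0, 0, 0, 0, 0)ᵀ = 0. ✓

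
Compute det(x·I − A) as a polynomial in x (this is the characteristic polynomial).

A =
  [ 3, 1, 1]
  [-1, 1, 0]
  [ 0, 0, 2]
x^3 - 6*x^2 + 12*x - 8

Expanding det(x·I − A) (e.g. by cofactor expansion or by noting that A is similar to its Jordan form J, which has the same characteristic polynomial as A) gives
  χ_A(x) = x^3 - 6*x^2 + 12*x - 8
which factors as (x - 2)^3. The eigenvalues (with algebraic multiplicities) are λ = 2 with multiplicity 3.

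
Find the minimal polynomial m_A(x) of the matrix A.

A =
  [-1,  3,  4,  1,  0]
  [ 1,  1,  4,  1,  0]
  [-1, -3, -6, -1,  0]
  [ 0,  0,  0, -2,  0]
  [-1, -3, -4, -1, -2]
x^2 + 4*x + 4

The characteristic polynomial is χ_A(x) = (x + 2)^5, so the eigenvalues are known. The minimal polynomial is
  m_A(x) = Π_λ (x − λ)^{k_λ}
where k_λ is the size of the *largest* Jordan block for λ (equivalently, the smallest k with (A − λI)^k v = 0 for every generalised eigenvector v of λ).

  λ = -2: largest Jordan block has size 2, contributing (x + 2)^2

So m_A(x) = (x + 2)^2 = x^2 + 4*x + 4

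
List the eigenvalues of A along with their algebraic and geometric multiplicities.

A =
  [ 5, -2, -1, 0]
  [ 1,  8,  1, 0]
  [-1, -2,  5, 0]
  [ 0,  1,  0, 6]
λ = 6: alg = 4, geom = 2

Step 1 — factor the characteristic polynomial to read off the algebraic multiplicities:
  χ_A(x) = (x - 6)^4

Step 2 — compute geometric multiplicities via the rank-nullity identity g(λ) = n − rank(A − λI):
  rank(A − (6)·I) = 2, so dim ker(A − (6)·I) = n − 2 = 2

Summary:
  λ = 6: algebraic multiplicity = 4, geometric multiplicity = 2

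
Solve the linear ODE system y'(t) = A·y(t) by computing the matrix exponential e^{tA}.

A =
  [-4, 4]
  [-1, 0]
e^{tA} =
  [-2*t*exp(-2*t) + exp(-2*t), 4*t*exp(-2*t)]
  [-t*exp(-2*t), 2*t*exp(-2*t) + exp(-2*t)]

Strategy: write A = P · J · P⁻¹ where J is a Jordan canonical form, so e^{tA} = P · e^{tJ} · P⁻¹, and e^{tJ} can be computed block-by-block.

A has Jordan form
J =
  [-2,  1]
  [ 0, -2]
(up to reordering of blocks).

Per-block formulas:
  For a 2×2 Jordan block J_2(-2): exp(t · J_2(-2)) = e^(-2t)·(I + t·N), where N is the 2×2 nilpotent shift.

After assembling e^{tJ} and conjugating by P, we get:

e^{tA} =
  [-2*t*exp(-2*t) + exp(-2*t), 4*t*exp(-2*t)]
  [-t*exp(-2*t), 2*t*exp(-2*t) + exp(-2*t)]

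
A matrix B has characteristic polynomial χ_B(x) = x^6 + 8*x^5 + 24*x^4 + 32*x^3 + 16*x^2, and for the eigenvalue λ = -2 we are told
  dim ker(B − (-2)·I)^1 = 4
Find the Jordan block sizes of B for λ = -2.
Block sizes for λ = -2: [1, 1, 1, 1]

From the dimensions of kernels of powers, the number of Jordan blocks of size at least j is d_j − d_{j−1} where d_j = dim ker(N^j) (with d_0 = 0). Computing the differences gives [4].
The number of blocks of size exactly k is (#blocks of size ≥ k) − (#blocks of size ≥ k + 1), so the partition is: 4 block(s) of size 1.
In nonincreasing order the block sizes are [1, 1, 1, 1].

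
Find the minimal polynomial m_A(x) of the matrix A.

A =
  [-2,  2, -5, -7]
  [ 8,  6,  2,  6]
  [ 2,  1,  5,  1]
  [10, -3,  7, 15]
x^2 - 12*x + 36

The characteristic polynomial is χ_A(x) = (x - 6)^4, so the eigenvalues are known. The minimal polynomial is
  m_A(x) = Π_λ (x − λ)^{k_λ}
where k_λ is the size of the *largest* Jordan block for λ (equivalently, the smallest k with (A − λI)^k v = 0 for every generalised eigenvector v of λ).

  λ = 6: largest Jordan block has size 2, contributing (x − 6)^2

So m_A(x) = (x - 6)^2 = x^2 - 12*x + 36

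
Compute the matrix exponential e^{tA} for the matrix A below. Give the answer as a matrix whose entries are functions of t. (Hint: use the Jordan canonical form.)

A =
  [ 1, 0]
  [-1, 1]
e^{tA} =
  [exp(t), 0]
  [-t*exp(t), exp(t)]

Strategy: write A = P · J · P⁻¹ where J is a Jordan canonical form, so e^{tA} = P · e^{tJ} · P⁻¹, and e^{tJ} can be computed block-by-block.

A has Jordan form
J =
  [1, 1]
  [0, 1]
(up to reordering of blocks).

Per-block formulas:
  For a 2×2 Jordan block J_2(1): exp(t · J_2(1)) = e^(1t)·(I + t·N), where N is the 2×2 nilpotent shift.

After assembling e^{tJ} and conjugating by P, we get:

e^{tA} =
  [exp(t), 0]
  [-t*exp(t), exp(t)]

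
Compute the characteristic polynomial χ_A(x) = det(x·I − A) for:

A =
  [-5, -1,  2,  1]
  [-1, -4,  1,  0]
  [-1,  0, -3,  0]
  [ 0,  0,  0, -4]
x^4 + 16*x^3 + 96*x^2 + 256*x + 256

Expanding det(x·I − A) (e.g. by cofactor expansion or by noting that A is similar to its Jordan form J, which has the same characteristic polynomial as A) gives
  χ_A(x) = x^4 + 16*x^3 + 96*x^2 + 256*x + 256
which factors as (x + 4)^4. The eigenvalues (with algebraic multiplicities) are λ = -4 with multiplicity 4.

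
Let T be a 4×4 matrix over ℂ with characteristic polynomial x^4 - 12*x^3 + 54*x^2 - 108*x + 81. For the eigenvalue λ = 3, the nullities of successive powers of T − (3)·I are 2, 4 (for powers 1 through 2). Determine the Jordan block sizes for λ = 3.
Block sizes for λ = 3: [2, 2]

From the dimensions of kernels of powers, the number of Jordan blocks of size at least j is d_j − d_{j−1} where d_j = dim ker(N^j) (with d_0 = 0). Computing the differences gives [2, 2].
The number of blocks of size exactly k is (#blocks of size ≥ k) − (#blocks of size ≥ k + 1), so the partition is: 2 block(s) of size 2.
In nonincreasing order the block sizes are [2, 2].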